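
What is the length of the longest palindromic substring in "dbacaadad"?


Input: "dbacaadad"
Checking substrings for palindromes:
  [2:5] "aca" (len 3) => palindrome
  [5:8] "ada" (len 3) => palindrome
  [6:9] "dad" (len 3) => palindrome
  [4:6] "aa" (len 2) => palindrome
Longest palindromic substring: "aca" with length 3

3


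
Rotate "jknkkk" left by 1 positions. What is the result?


Input: "jknkkk", rotate left by 1
First 1 characters: "j"
Remaining characters: "knkkk"
Concatenate remaining + first: "knkkk" + "j" = "knkkkj"

knkkkj


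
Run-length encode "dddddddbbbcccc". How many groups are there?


Input: dddddddbbbcccc
Scanning for consecutive runs:
  Group 1: 'd' x 7 (positions 0-6)
  Group 2: 'b' x 3 (positions 7-9)
  Group 3: 'c' x 4 (positions 10-13)
Total groups: 3

3


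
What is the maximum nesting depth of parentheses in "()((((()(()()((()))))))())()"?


Input: "()((((()(()()((()))))))())()"
Tracking depth:
  Position 0 '(': depth becomes 1
  Position 1 ')': depth becomes 0
  Position 2 '(': depth becomes 1
  Position 3 '(': depth becomes 2
  Position 4 '(': depth becomes 3
  Position 5 '(': depth becomes 4
  Position 6 '(': depth becomes 5
  Position 7 ')': depth becomes 4
  Position 8 '(': depth becomes 5
  Position 9 '(': depth becomes 6
  Position 10 ')': depth becomes 5
  Position 11 '(': depth becomes 6
  Position 12 ')': depth becomes 5
  Position 13 '(': depth becomes 6
  Position 14 '(': depth becomes 7
  Position 15 '(': depth becomes 8
  Position 16 ')': depth becomes 7
  Position 17 ')': depth becomes 6
  Position 18 ')': depth becomes 5
  Position 19 ')': depth becomes 4
  Position 20 ')': depth becomes 3
  Position 21 ')': depth becomes 2
  Position 22 ')': depth becomes 1
  Position 23 '(': depth becomes 2
  Position 24 ')': depth becomes 1
  Position 25 ')': depth becomes 0
  Position 26 '(': depth becomes 1
  Position 27 ')': depth becomes 0
Maximum depth reached: 8

8


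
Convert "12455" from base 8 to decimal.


Input: "12455" in base 8
Positional expansion:
  Digit '1' (value 1) x 8^4 = 4096
  Digit '2' (value 2) x 8^3 = 1024
  Digit '4' (value 4) x 8^2 = 256
  Digit '5' (value 5) x 8^1 = 40
  Digit '5' (value 5) x 8^0 = 5
Sum = 5421

5421


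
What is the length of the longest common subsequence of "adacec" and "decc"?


LCS of "adacec" and "decc"
DP table:
           d    e    c    c
      0    0    0    0    0
  a   0    0    0    0    0
  d   0    1    1    1    1
  a   0    1    1    1    1
  c   0    1    1    2    2
  e   0    1    2    2    2
  c   0    1    2    3    3
LCS length = dp[6][4] = 3

3


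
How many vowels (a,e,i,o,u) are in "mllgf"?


Input: mllgf
Checking each character:
  'm' at position 0: consonant
  'l' at position 1: consonant
  'l' at position 2: consonant
  'g' at position 3: consonant
  'f' at position 4: consonant
Total vowels: 0

0


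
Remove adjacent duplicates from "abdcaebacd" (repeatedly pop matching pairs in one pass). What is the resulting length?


Input: abdcaebacd
Stack-based adjacent duplicate removal:
  Read 'a': push. Stack: a
  Read 'b': push. Stack: ab
  Read 'd': push. Stack: abd
  Read 'c': push. Stack: abdc
  Read 'a': push. Stack: abdca
  Read 'e': push. Stack: abdcae
  Read 'b': push. Stack: abdcaeb
  Read 'a': push. Stack: abdcaeba
  Read 'c': push. Stack: abdcaebac
  Read 'd': push. Stack: abdcaebacd
Final stack: "abdcaebacd" (length 10)

10


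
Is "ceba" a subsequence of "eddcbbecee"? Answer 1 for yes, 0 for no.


Check if "ceba" is a subsequence of "eddcbbecee"
Greedy scan:
  Position 0 ('e'): no match needed
  Position 1 ('d'): no match needed
  Position 2 ('d'): no match needed
  Position 3 ('c'): matches sub[0] = 'c'
  Position 4 ('b'): no match needed
  Position 5 ('b'): no match needed
  Position 6 ('e'): matches sub[1] = 'e'
  Position 7 ('c'): no match needed
  Position 8 ('e'): no match needed
  Position 9 ('e'): no match needed
Only matched 2/4 characters => not a subsequence

0


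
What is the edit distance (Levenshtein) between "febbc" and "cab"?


Computing edit distance: "febbc" -> "cab"
DP table:
           c    a    b
      0    1    2    3
  f   1    1    2    3
  e   2    2    2    3
  b   3    3    3    2
  b   4    4    4    3
  c   5    4    5    4
Edit distance = dp[5][3] = 4

4


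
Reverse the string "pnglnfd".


Input: pnglnfd
Reading characters right to left:
  Position 6: 'd'
  Position 5: 'f'
  Position 4: 'n'
  Position 3: 'l'
  Position 2: 'g'
  Position 1: 'n'
  Position 0: 'p'
Reversed: dfnlgnp

dfnlgnp


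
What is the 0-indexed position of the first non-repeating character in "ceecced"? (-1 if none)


Input: ceecced
Character frequencies:
  'c': 3
  'd': 1
  'e': 3
Scanning left to right for freq == 1:
  Position 0 ('c'): freq=3, skip
  Position 1 ('e'): freq=3, skip
  Position 2 ('e'): freq=3, skip
  Position 3 ('c'): freq=3, skip
  Position 4 ('c'): freq=3, skip
  Position 5 ('e'): freq=3, skip
  Position 6 ('d'): unique! => answer = 6

6


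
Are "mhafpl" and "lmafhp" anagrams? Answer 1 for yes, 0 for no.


Strings: "mhafpl", "lmafhp"
Sorted first:  afhlmp
Sorted second: afhlmp
Sorted forms match => anagrams

1


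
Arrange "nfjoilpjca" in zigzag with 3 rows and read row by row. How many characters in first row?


Zigzag "nfjoilpjca" into 3 rows:
Placing characters:
  'n' => row 0
  'f' => row 1
  'j' => row 2
  'o' => row 1
  'i' => row 0
  'l' => row 1
  'p' => row 2
  'j' => row 1
  'c' => row 0
  'a' => row 1
Rows:
  Row 0: "nic"
  Row 1: "folja"
  Row 2: "jp"
First row length: 3

3


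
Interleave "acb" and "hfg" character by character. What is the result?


Interleaving "acb" and "hfg":
  Position 0: 'a' from first, 'h' from second => "ah"
  Position 1: 'c' from first, 'f' from second => "cf"
  Position 2: 'b' from first, 'g' from second => "bg"
Result: ahcfbg

ahcfbg


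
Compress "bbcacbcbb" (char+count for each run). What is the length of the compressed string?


Input: bbcacbcbb
Runs:
  'b' x 2 => "b2"
  'c' x 1 => "c1"
  'a' x 1 => "a1"
  'c' x 1 => "c1"
  'b' x 1 => "b1"
  'c' x 1 => "c1"
  'b' x 2 => "b2"
Compressed: "b2c1a1c1b1c1b2"
Compressed length: 14

14


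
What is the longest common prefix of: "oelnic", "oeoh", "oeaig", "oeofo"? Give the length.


Words: oelnic, oeoh, oeaig, oeofo
  Position 0: all 'o' => match
  Position 1: all 'e' => match
  Position 2: ('l', 'o', 'a', 'o') => mismatch, stop
LCP = "oe" (length 2)

2


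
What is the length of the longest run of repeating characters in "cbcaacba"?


Input: "cbcaacba"
Scanning for longest run:
  Position 1 ('b'): new char, reset run to 1
  Position 2 ('c'): new char, reset run to 1
  Position 3 ('a'): new char, reset run to 1
  Position 4 ('a'): continues run of 'a', length=2
  Position 5 ('c'): new char, reset run to 1
  Position 6 ('b'): new char, reset run to 1
  Position 7 ('a'): new char, reset run to 1
Longest run: 'a' with length 2

2


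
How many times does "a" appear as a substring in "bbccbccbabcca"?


Searching for "a" in "bbccbccbabcca"
Scanning each position:
  Position 0: "b" => no
  Position 1: "b" => no
  Position 2: "c" => no
  Position 3: "c" => no
  Position 4: "b" => no
  Position 5: "c" => no
  Position 6: "c" => no
  Position 7: "b" => no
  Position 8: "a" => MATCH
  Position 9: "b" => no
  Position 10: "c" => no
  Position 11: "c" => no
  Position 12: "a" => MATCH
Total occurrences: 2

2


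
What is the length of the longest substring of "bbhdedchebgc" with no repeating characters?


Input: "bbhdedchebgc"
Sliding window (track last position of each char):
  Position 0 ('b'): window [0,0] length 1 -- new best
  Position 1 ('b'): repeat (last at 0), move window start to 1
  Position 1 ('b'): window [1,1] length 1
  Position 2 ('h'): window [1,2] length 2 -- new best
  Position 3 ('d'): window [1,3] length 3 -- new best
  Position 4 ('e'): window [1,4] length 4 -- new best
  Position 5 ('d'): repeat (last at 3), move window start to 4
  Position 5 ('d'): window [4,5] length 2
  Position 6 ('c'): window [4,6] length 3
  Position 7 ('h'): window [4,7] length 4
  Position 8 ('e'): repeat (last at 4), move window start to 5
  Position 8 ('e'): window [5,8] length 4
  Position 9 ('b'): window [5,9] length 5 -- new best
  Position 10 ('g'): window [5,10] length 6 -- new best
  Position 11 ('c'): repeat (last at 6), move window start to 7
  Position 11 ('c'): window [7,11] length 5
Longest substring with no repeats: "dchebg" with length 6

6


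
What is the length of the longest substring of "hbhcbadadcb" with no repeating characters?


Input: "hbhcbadadcb"
Sliding window (track last position of each char):
  Position 0 ('h'): window [0,0] length 1 -- new best
  Position 1 ('b'): window [0,1] length 2 -- new best
  Position 2 ('h'): repeat (last at 0), move window start to 1
  Position 2 ('h'): window [1,2] length 2
  Position 3 ('c'): window [1,3] length 3 -- new best
  Position 4 ('b'): repeat (last at 1), move window start to 2
  Position 4 ('b'): window [2,4] length 3
  Position 5 ('a'): window [2,5] length 4 -- new best
  Position 6 ('d'): window [2,6] length 5 -- new best
  Position 7 ('a'): repeat (last at 5), move window start to 6
  Position 7 ('a'): window [6,7] length 2
  Position 8 ('d'): repeat (last at 6), move window start to 7
  Position 8 ('d'): window [7,8] length 2
  Position 9 ('c'): window [7,9] length 3
  Position 10 ('b'): window [7,10] length 4
Longest substring with no repeats: "hcbad" with length 5

5


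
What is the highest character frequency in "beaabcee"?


Input: beaabcee
Character counts:
  'a': 2
  'b': 2
  'c': 1
  'e': 3
Maximum frequency: 3

3


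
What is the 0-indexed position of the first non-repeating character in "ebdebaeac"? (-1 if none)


Input: ebdebaeac
Character frequencies:
  'a': 2
  'b': 2
  'c': 1
  'd': 1
  'e': 3
Scanning left to right for freq == 1:
  Position 0 ('e'): freq=3, skip
  Position 1 ('b'): freq=2, skip
  Position 2 ('d'): unique! => answer = 2

2


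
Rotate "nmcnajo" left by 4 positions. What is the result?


Input: "nmcnajo", rotate left by 4
First 4 characters: "nmcn"
Remaining characters: "ajo"
Concatenate remaining + first: "ajo" + "nmcn" = "ajonmcn"

ajonmcn


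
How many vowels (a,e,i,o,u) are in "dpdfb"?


Input: dpdfb
Checking each character:
  'd' at position 0: consonant
  'p' at position 1: consonant
  'd' at position 2: consonant
  'f' at position 3: consonant
  'b' at position 4: consonant
Total vowels: 0

0


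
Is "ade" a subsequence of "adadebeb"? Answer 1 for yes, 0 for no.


Check if "ade" is a subsequence of "adadebeb"
Greedy scan:
  Position 0 ('a'): matches sub[0] = 'a'
  Position 1 ('d'): matches sub[1] = 'd'
  Position 2 ('a'): no match needed
  Position 3 ('d'): no match needed
  Position 4 ('e'): matches sub[2] = 'e'
  Position 5 ('b'): no match needed
  Position 6 ('e'): no match needed
  Position 7 ('b'): no match needed
All 3 characters matched => is a subsequence

1


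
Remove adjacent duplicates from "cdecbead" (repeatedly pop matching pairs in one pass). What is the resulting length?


Input: cdecbead
Stack-based adjacent duplicate removal:
  Read 'c': push. Stack: c
  Read 'd': push. Stack: cd
  Read 'e': push. Stack: cde
  Read 'c': push. Stack: cdec
  Read 'b': push. Stack: cdecb
  Read 'e': push. Stack: cdecbe
  Read 'a': push. Stack: cdecbea
  Read 'd': push. Stack: cdecbead
Final stack: "cdecbead" (length 8)

8


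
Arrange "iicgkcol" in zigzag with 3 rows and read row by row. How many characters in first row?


Zigzag "iicgkcol" into 3 rows:
Placing characters:
  'i' => row 0
  'i' => row 1
  'c' => row 2
  'g' => row 1
  'k' => row 0
  'c' => row 1
  'o' => row 2
  'l' => row 1
Rows:
  Row 0: "ik"
  Row 1: "igcl"
  Row 2: "co"
First row length: 2

2


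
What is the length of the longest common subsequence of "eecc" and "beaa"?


LCS of "eecc" and "beaa"
DP table:
           b    e    a    a
      0    0    0    0    0
  e   0    0    1    1    1
  e   0    0    1    1    1
  c   0    0    1    1    1
  c   0    0    1    1    1
LCS length = dp[4][4] = 1

1


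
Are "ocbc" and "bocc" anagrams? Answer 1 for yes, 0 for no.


Strings: "ocbc", "bocc"
Sorted first:  bcco
Sorted second: bcco
Sorted forms match => anagrams

1


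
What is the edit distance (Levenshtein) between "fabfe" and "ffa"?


Computing edit distance: "fabfe" -> "ffa"
DP table:
           f    f    a
      0    1    2    3
  f   1    0    1    2
  a   2    1    1    1
  b   3    2    2    2
  f   4    3    2    3
  e   5    4    3    3
Edit distance = dp[5][3] = 3

3


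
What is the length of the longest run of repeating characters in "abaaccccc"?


Input: "abaaccccc"
Scanning for longest run:
  Position 1 ('b'): new char, reset run to 1
  Position 2 ('a'): new char, reset run to 1
  Position 3 ('a'): continues run of 'a', length=2
  Position 4 ('c'): new char, reset run to 1
  Position 5 ('c'): continues run of 'c', length=2
  Position 6 ('c'): continues run of 'c', length=3
  Position 7 ('c'): continues run of 'c', length=4
  Position 8 ('c'): continues run of 'c', length=5
Longest run: 'c' with length 5

5


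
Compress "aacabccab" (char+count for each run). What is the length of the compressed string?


Input: aacabccab
Runs:
  'a' x 2 => "a2"
  'c' x 1 => "c1"
  'a' x 1 => "a1"
  'b' x 1 => "b1"
  'c' x 2 => "c2"
  'a' x 1 => "a1"
  'b' x 1 => "b1"
Compressed: "a2c1a1b1c2a1b1"
Compressed length: 14

14


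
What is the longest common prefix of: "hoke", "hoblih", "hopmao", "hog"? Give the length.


Words: hoke, hoblih, hopmao, hog
  Position 0: all 'h' => match
  Position 1: all 'o' => match
  Position 2: ('k', 'b', 'p', 'g') => mismatch, stop
LCP = "ho" (length 2)

2


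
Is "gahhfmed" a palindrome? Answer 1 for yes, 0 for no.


Input: gahhfmed
Reversed: demfhhag
  Compare pos 0 ('g') with pos 7 ('d'): MISMATCH
  Compare pos 1 ('a') with pos 6 ('e'): MISMATCH
  Compare pos 2 ('h') with pos 5 ('m'): MISMATCH
  Compare pos 3 ('h') with pos 4 ('f'): MISMATCH
Result: not a palindrome

0


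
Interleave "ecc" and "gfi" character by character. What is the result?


Interleaving "ecc" and "gfi":
  Position 0: 'e' from first, 'g' from second => "eg"
  Position 1: 'c' from first, 'f' from second => "cf"
  Position 2: 'c' from first, 'i' from second => "ci"
Result: egcfci

egcfci


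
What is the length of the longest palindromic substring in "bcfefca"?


Input: "bcfefca"
Checking substrings for palindromes:
  [1:6] "cfefc" (len 5) => palindrome
  [2:5] "fef" (len 3) => palindrome
Longest palindromic substring: "cfefc" with length 5

5


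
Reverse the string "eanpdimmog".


Input: eanpdimmog
Reading characters right to left:
  Position 9: 'g'
  Position 8: 'o'
  Position 7: 'm'
  Position 6: 'm'
  Position 5: 'i'
  Position 4: 'd'
  Position 3: 'p'
  Position 2: 'n'
  Position 1: 'a'
  Position 0: 'e'
Reversed: gommidpnae

gommidpnae


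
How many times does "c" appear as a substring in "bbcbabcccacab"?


Searching for "c" in "bbcbabcccacab"
Scanning each position:
  Position 0: "b" => no
  Position 1: "b" => no
  Position 2: "c" => MATCH
  Position 3: "b" => no
  Position 4: "a" => no
  Position 5: "b" => no
  Position 6: "c" => MATCH
  Position 7: "c" => MATCH
  Position 8: "c" => MATCH
  Position 9: "a" => no
  Position 10: "c" => MATCH
  Position 11: "a" => no
  Position 12: "b" => no
Total occurrences: 5

5


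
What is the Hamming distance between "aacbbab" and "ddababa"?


Comparing "aacbbab" and "ddababa" position by position:
  Position 0: 'a' vs 'd' => differ
  Position 1: 'a' vs 'd' => differ
  Position 2: 'c' vs 'a' => differ
  Position 3: 'b' vs 'b' => same
  Position 4: 'b' vs 'a' => differ
  Position 5: 'a' vs 'b' => differ
  Position 6: 'b' vs 'a' => differ
Total differences (Hamming distance): 6

6


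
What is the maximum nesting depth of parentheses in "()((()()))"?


Input: "()((()()))"
Tracking depth:
  Position 0 '(': depth becomes 1
  Position 1 ')': depth becomes 0
  Position 2 '(': depth becomes 1
  Position 3 '(': depth becomes 2
  Position 4 '(': depth becomes 3
  Position 5 ')': depth becomes 2
  Position 6 '(': depth becomes 3
  Position 7 ')': depth becomes 2
  Position 8 ')': depth becomes 1
  Position 9 ')': depth becomes 0
Maximum depth reached: 3

3


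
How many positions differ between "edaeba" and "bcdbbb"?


Comparing "edaeba" and "bcdbbb" position by position:
  Position 0: 'e' vs 'b' => DIFFER
  Position 1: 'd' vs 'c' => DIFFER
  Position 2: 'a' vs 'd' => DIFFER
  Position 3: 'e' vs 'b' => DIFFER
  Position 4: 'b' vs 'b' => same
  Position 5: 'a' vs 'b' => DIFFER
Positions that differ: 5

5


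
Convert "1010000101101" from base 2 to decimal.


Input: "1010000101101" in base 2
Positional expansion:
  Digit '1' (value 1) x 2^12 = 4096
  Digit '0' (value 0) x 2^11 = 0
  Digit '1' (value 1) x 2^10 = 1024
  Digit '0' (value 0) x 2^9 = 0
  Digit '0' (value 0) x 2^8 = 0
  Digit '0' (value 0) x 2^7 = 0
  Digit '0' (value 0) x 2^6 = 0
  Digit '1' (value 1) x 2^5 = 32
  Digit '0' (value 0) x 2^4 = 0
  Digit '1' (value 1) x 2^3 = 8
  Digit '1' (value 1) x 2^2 = 4
  Digit '0' (value 0) x 2^1 = 0
  Digit '1' (value 1) x 2^0 = 1
Sum = 5165

5165


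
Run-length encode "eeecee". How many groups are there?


Input: eeecee
Scanning for consecutive runs:
  Group 1: 'e' x 3 (positions 0-2)
  Group 2: 'c' x 1 (positions 3-3)
  Group 3: 'e' x 2 (positions 4-5)
Total groups: 3

3


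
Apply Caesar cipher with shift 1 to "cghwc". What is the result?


Caesar cipher: shift "cghwc" by 1
  'c' (pos 2) + 1 = pos 3 = 'd'
  'g' (pos 6) + 1 = pos 7 = 'h'
  'h' (pos 7) + 1 = pos 8 = 'i'
  'w' (pos 22) + 1 = pos 23 = 'x'
  'c' (pos 2) + 1 = pos 3 = 'd'
Result: dhixd

dhixd


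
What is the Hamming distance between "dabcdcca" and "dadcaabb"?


Comparing "dabcdcca" and "dadcaabb" position by position:
  Position 0: 'd' vs 'd' => same
  Position 1: 'a' vs 'a' => same
  Position 2: 'b' vs 'd' => differ
  Position 3: 'c' vs 'c' => same
  Position 4: 'd' vs 'a' => differ
  Position 5: 'c' vs 'a' => differ
  Position 6: 'c' vs 'b' => differ
  Position 7: 'a' vs 'b' => differ
Total differences (Hamming distance): 5

5


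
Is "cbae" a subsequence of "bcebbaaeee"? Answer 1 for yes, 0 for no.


Check if "cbae" is a subsequence of "bcebbaaeee"
Greedy scan:
  Position 0 ('b'): no match needed
  Position 1 ('c'): matches sub[0] = 'c'
  Position 2 ('e'): no match needed
  Position 3 ('b'): matches sub[1] = 'b'
  Position 4 ('b'): no match needed
  Position 5 ('a'): matches sub[2] = 'a'
  Position 6 ('a'): no match needed
  Position 7 ('e'): matches sub[3] = 'e'
  Position 8 ('e'): no match needed
  Position 9 ('e'): no match needed
All 4 characters matched => is a subsequence

1


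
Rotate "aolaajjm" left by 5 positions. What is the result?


Input: "aolaajjm", rotate left by 5
First 5 characters: "aolaa"
Remaining characters: "jjm"
Concatenate remaining + first: "jjm" + "aolaa" = "jjmaolaa"

jjmaolaa


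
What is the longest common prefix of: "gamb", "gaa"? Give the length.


Words: gamb, gaa
  Position 0: all 'g' => match
  Position 1: all 'a' => match
  Position 2: ('m', 'a') => mismatch, stop
LCP = "ga" (length 2)

2


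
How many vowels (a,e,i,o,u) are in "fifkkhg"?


Input: fifkkhg
Checking each character:
  'f' at position 0: consonant
  'i' at position 1: vowel (running total: 1)
  'f' at position 2: consonant
  'k' at position 3: consonant
  'k' at position 4: consonant
  'h' at position 5: consonant
  'g' at position 6: consonant
Total vowels: 1

1


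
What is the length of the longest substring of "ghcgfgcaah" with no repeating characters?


Input: "ghcgfgcaah"
Sliding window (track last position of each char):
  Position 0 ('g'): window [0,0] length 1 -- new best
  Position 1 ('h'): window [0,1] length 2 -- new best
  Position 2 ('c'): window [0,2] length 3 -- new best
  Position 3 ('g'): repeat (last at 0), move window start to 1
  Position 3 ('g'): window [1,3] length 3
  Position 4 ('f'): window [1,4] length 4 -- new best
  Position 5 ('g'): repeat (last at 3), move window start to 4
  Position 5 ('g'): window [4,5] length 2
  Position 6 ('c'): window [4,6] length 3
  Position 7 ('a'): window [4,7] length 4
  Position 8 ('a'): repeat (last at 7), move window start to 8
  Position 8 ('a'): window [8,8] length 1
  Position 9 ('h'): window [8,9] length 2
Longest substring with no repeats: "hcgf" with length 4

4


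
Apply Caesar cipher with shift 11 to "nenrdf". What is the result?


Caesar cipher: shift "nenrdf" by 11
  'n' (pos 13) + 11 = pos 24 = 'y'
  'e' (pos 4) + 11 = pos 15 = 'p'
  'n' (pos 13) + 11 = pos 24 = 'y'
  'r' (pos 17) + 11 = pos 2 = 'c'
  'd' (pos 3) + 11 = pos 14 = 'o'
  'f' (pos 5) + 11 = pos 16 = 'q'
Result: ypycoq

ypycoq


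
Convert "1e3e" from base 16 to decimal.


Input: "1e3e" in base 16
Positional expansion:
  Digit '1' (value 1) x 16^3 = 4096
  Digit 'e' (value 14) x 16^2 = 3584
  Digit '3' (value 3) x 16^1 = 48
  Digit 'e' (value 14) x 16^0 = 14
Sum = 7742

7742


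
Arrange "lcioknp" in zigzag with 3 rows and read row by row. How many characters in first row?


Zigzag "lcioknp" into 3 rows:
Placing characters:
  'l' => row 0
  'c' => row 1
  'i' => row 2
  'o' => row 1
  'k' => row 0
  'n' => row 1
  'p' => row 2
Rows:
  Row 0: "lk"
  Row 1: "con"
  Row 2: "ip"
First row length: 2

2


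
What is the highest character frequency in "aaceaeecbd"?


Input: aaceaeecbd
Character counts:
  'a': 3
  'b': 1
  'c': 2
  'd': 1
  'e': 3
Maximum frequency: 3

3


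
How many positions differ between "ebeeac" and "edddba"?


Comparing "ebeeac" and "edddba" position by position:
  Position 0: 'e' vs 'e' => same
  Position 1: 'b' vs 'd' => DIFFER
  Position 2: 'e' vs 'd' => DIFFER
  Position 3: 'e' vs 'd' => DIFFER
  Position 4: 'a' vs 'b' => DIFFER
  Position 5: 'c' vs 'a' => DIFFER
Positions that differ: 5

5


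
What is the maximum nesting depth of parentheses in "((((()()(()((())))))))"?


Input: "((((()()(()((())))))))"
Tracking depth:
  Position 0 '(': depth becomes 1
  Position 1 '(': depth becomes 2
  Position 2 '(': depth becomes 3
  Position 3 '(': depth becomes 4
  Position 4 '(': depth becomes 5
  Position 5 ')': depth becomes 4
  Position 6 '(': depth becomes 5
  Position 7 ')': depth becomes 4
  Position 8 '(': depth becomes 5
  Position 9 '(': depth becomes 6
  Position 10 ')': depth becomes 5
  Position 11 '(': depth becomes 6
  Position 12 '(': depth becomes 7
  Position 13 '(': depth becomes 8
  Position 14 ')': depth becomes 7
  Position 15 ')': depth becomes 6
  Position 16 ')': depth becomes 5
  Position 17 ')': depth becomes 4
  Position 18 ')': depth becomes 3
  Position 19 ')': depth becomes 2
  Position 20 ')': depth becomes 1
  Position 21 ')': depth becomes 0
Maximum depth reached: 8

8


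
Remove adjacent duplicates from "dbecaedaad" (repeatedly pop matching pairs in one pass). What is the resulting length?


Input: dbecaedaad
Stack-based adjacent duplicate removal:
  Read 'd': push. Stack: d
  Read 'b': push. Stack: db
  Read 'e': push. Stack: dbe
  Read 'c': push. Stack: dbec
  Read 'a': push. Stack: dbeca
  Read 'e': push. Stack: dbecae
  Read 'd': push. Stack: dbecaed
  Read 'a': push. Stack: dbecaeda
  Read 'a': matches stack top 'a' => pop. Stack: dbecaed
  Read 'd': matches stack top 'd' => pop. Stack: dbecae
Final stack: "dbecae" (length 6)

6


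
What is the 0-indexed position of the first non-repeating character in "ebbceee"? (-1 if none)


Input: ebbceee
Character frequencies:
  'b': 2
  'c': 1
  'e': 4
Scanning left to right for freq == 1:
  Position 0 ('e'): freq=4, skip
  Position 1 ('b'): freq=2, skip
  Position 2 ('b'): freq=2, skip
  Position 3 ('c'): unique! => answer = 3

3


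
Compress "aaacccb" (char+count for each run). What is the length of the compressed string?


Input: aaacccb
Runs:
  'a' x 3 => "a3"
  'c' x 3 => "c3"
  'b' x 1 => "b1"
Compressed: "a3c3b1"
Compressed length: 6

6


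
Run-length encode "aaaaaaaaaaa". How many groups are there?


Input: aaaaaaaaaaa
Scanning for consecutive runs:
  Group 1: 'a' x 11 (positions 0-10)
Total groups: 1

1


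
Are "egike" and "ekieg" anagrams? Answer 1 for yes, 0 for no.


Strings: "egike", "ekieg"
Sorted first:  eegik
Sorted second: eegik
Sorted forms match => anagrams

1


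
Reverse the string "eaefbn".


Input: eaefbn
Reading characters right to left:
  Position 5: 'n'
  Position 4: 'b'
  Position 3: 'f'
  Position 2: 'e'
  Position 1: 'a'
  Position 0: 'e'
Reversed: nbfeae

nbfeae


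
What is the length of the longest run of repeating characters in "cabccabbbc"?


Input: "cabccabbbc"
Scanning for longest run:
  Position 1 ('a'): new char, reset run to 1
  Position 2 ('b'): new char, reset run to 1
  Position 3 ('c'): new char, reset run to 1
  Position 4 ('c'): continues run of 'c', length=2
  Position 5 ('a'): new char, reset run to 1
  Position 6 ('b'): new char, reset run to 1
  Position 7 ('b'): continues run of 'b', length=2
  Position 8 ('b'): continues run of 'b', length=3
  Position 9 ('c'): new char, reset run to 1
Longest run: 'b' with length 3

3


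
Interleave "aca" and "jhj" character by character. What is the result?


Interleaving "aca" and "jhj":
  Position 0: 'a' from first, 'j' from second => "aj"
  Position 1: 'c' from first, 'h' from second => "ch"
  Position 2: 'a' from first, 'j' from second => "aj"
Result: ajchaj

ajchaj


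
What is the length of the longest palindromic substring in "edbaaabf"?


Input: "edbaaabf"
Checking substrings for palindromes:
  [2:7] "baaab" (len 5) => palindrome
  [3:6] "aaa" (len 3) => palindrome
  [3:5] "aa" (len 2) => palindrome
  [4:6] "aa" (len 2) => palindrome
Longest palindromic substring: "baaab" with length 5

5


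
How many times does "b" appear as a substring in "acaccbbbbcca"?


Searching for "b" in "acaccbbbbcca"
Scanning each position:
  Position 0: "a" => no
  Position 1: "c" => no
  Position 2: "a" => no
  Position 3: "c" => no
  Position 4: "c" => no
  Position 5: "b" => MATCH
  Position 6: "b" => MATCH
  Position 7: "b" => MATCH
  Position 8: "b" => MATCH
  Position 9: "c" => no
  Position 10: "c" => no
  Position 11: "a" => no
Total occurrences: 4

4


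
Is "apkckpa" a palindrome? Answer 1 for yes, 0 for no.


Input: apkckpa
Reversed: apkckpa
  Compare pos 0 ('a') with pos 6 ('a'): match
  Compare pos 1 ('p') with pos 5 ('p'): match
  Compare pos 2 ('k') with pos 4 ('k'): match
Result: palindrome

1


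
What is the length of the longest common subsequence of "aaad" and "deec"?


LCS of "aaad" and "deec"
DP table:
           d    e    e    c
      0    0    0    0    0
  a   0    0    0    0    0
  a   0    0    0    0    0
  a   0    0    0    0    0
  d   0    1    1    1    1
LCS length = dp[4][4] = 1

1


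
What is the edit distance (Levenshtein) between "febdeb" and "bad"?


Computing edit distance: "febdeb" -> "bad"
DP table:
           b    a    d
      0    1    2    3
  f   1    1    2    3
  e   2    2    2    3
  b   3    2    3    3
  d   4    3    3    3
  e   5    4    4    4
  b   6    5    5    5
Edit distance = dp[6][3] = 5

5


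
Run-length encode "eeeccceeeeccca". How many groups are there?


Input: eeeccceeeeccca
Scanning for consecutive runs:
  Group 1: 'e' x 3 (positions 0-2)
  Group 2: 'c' x 3 (positions 3-5)
  Group 3: 'e' x 4 (positions 6-9)
  Group 4: 'c' x 3 (positions 10-12)
  Group 5: 'a' x 1 (positions 13-13)
Total groups: 5

5


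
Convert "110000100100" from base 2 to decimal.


Input: "110000100100" in base 2
Positional expansion:
  Digit '1' (value 1) x 2^11 = 2048
  Digit '1' (value 1) x 2^10 = 1024
  Digit '0' (value 0) x 2^9 = 0
  Digit '0' (value 0) x 2^8 = 0
  Digit '0' (value 0) x 2^7 = 0
  Digit '0' (value 0) x 2^6 = 0
  Digit '1' (value 1) x 2^5 = 32
  Digit '0' (value 0) x 2^4 = 0
  Digit '0' (value 0) x 2^3 = 0
  Digit '1' (value 1) x 2^2 = 4
  Digit '0' (value 0) x 2^1 = 0
  Digit '0' (value 0) x 2^0 = 0
Sum = 3108

3108


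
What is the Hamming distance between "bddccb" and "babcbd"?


Comparing "bddccb" and "babcbd" position by position:
  Position 0: 'b' vs 'b' => same
  Position 1: 'd' vs 'a' => differ
  Position 2: 'd' vs 'b' => differ
  Position 3: 'c' vs 'c' => same
  Position 4: 'c' vs 'b' => differ
  Position 5: 'b' vs 'd' => differ
Total differences (Hamming distance): 4

4


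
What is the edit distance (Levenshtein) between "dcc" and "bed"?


Computing edit distance: "dcc" -> "bed"
DP table:
           b    e    d
      0    1    2    3
  d   1    1    2    2
  c   2    2    2    3
  c   3    3    3    3
Edit distance = dp[3][3] = 3

3


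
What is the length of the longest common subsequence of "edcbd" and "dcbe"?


LCS of "edcbd" and "dcbe"
DP table:
           d    c    b    e
      0    0    0    0    0
  e   0    0    0    0    1
  d   0    1    1    1    1
  c   0    1    2    2    2
  b   0    1    2    3    3
  d   0    1    2    3    3
LCS length = dp[5][4] = 3

3


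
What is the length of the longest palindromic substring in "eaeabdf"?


Input: "eaeabdf"
Checking substrings for palindromes:
  [0:3] "eae" (len 3) => palindrome
  [1:4] "aea" (len 3) => palindrome
Longest palindromic substring: "eae" with length 3

3


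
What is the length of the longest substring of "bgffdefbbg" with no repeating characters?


Input: "bgffdefbbg"
Sliding window (track last position of each char):
  Position 0 ('b'): window [0,0] length 1 -- new best
  Position 1 ('g'): window [0,1] length 2 -- new best
  Position 2 ('f'): window [0,2] length 3 -- new best
  Position 3 ('f'): repeat (last at 2), move window start to 3
  Position 3 ('f'): window [3,3] length 1
  Position 4 ('d'): window [3,4] length 2
  Position 5 ('e'): window [3,5] length 3
  Position 6 ('f'): repeat (last at 3), move window start to 4
  Position 6 ('f'): window [4,6] length 3
  Position 7 ('b'): window [4,7] length 4 -- new best
  Position 8 ('b'): repeat (last at 7), move window start to 8
  Position 8 ('b'): window [8,8] length 1
  Position 9 ('g'): window [8,9] length 2
Longest substring with no repeats: "defb" with length 4

4


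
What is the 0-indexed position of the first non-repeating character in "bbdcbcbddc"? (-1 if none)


Input: bbdcbcbddc
Character frequencies:
  'b': 4
  'c': 3
  'd': 3
Scanning left to right for freq == 1:
  Position 0 ('b'): freq=4, skip
  Position 1 ('b'): freq=4, skip
  Position 2 ('d'): freq=3, skip
  Position 3 ('c'): freq=3, skip
  Position 4 ('b'): freq=4, skip
  Position 5 ('c'): freq=3, skip
  Position 6 ('b'): freq=4, skip
  Position 7 ('d'): freq=3, skip
  Position 8 ('d'): freq=3, skip
  Position 9 ('c'): freq=3, skip
  No unique character found => answer = -1

-1


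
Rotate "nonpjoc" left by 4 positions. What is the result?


Input: "nonpjoc", rotate left by 4
First 4 characters: "nonp"
Remaining characters: "joc"
Concatenate remaining + first: "joc" + "nonp" = "jocnonp"

jocnonp


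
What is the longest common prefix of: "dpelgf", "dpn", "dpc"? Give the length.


Words: dpelgf, dpn, dpc
  Position 0: all 'd' => match
  Position 1: all 'p' => match
  Position 2: ('e', 'n', 'c') => mismatch, stop
LCP = "dp" (length 2)

2


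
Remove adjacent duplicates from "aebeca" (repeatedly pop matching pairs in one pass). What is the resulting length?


Input: aebeca
Stack-based adjacent duplicate removal:
  Read 'a': push. Stack: a
  Read 'e': push. Stack: ae
  Read 'b': push. Stack: aeb
  Read 'e': push. Stack: aebe
  Read 'c': push. Stack: aebec
  Read 'a': push. Stack: aebeca
Final stack: "aebeca" (length 6)

6


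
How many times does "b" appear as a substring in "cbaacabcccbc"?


Searching for "b" in "cbaacabcccbc"
Scanning each position:
  Position 0: "c" => no
  Position 1: "b" => MATCH
  Position 2: "a" => no
  Position 3: "a" => no
  Position 4: "c" => no
  Position 5: "a" => no
  Position 6: "b" => MATCH
  Position 7: "c" => no
  Position 8: "c" => no
  Position 9: "c" => no
  Position 10: "b" => MATCH
  Position 11: "c" => no
Total occurrences: 3

3


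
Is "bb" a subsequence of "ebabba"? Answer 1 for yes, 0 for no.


Check if "bb" is a subsequence of "ebabba"
Greedy scan:
  Position 0 ('e'): no match needed
  Position 1 ('b'): matches sub[0] = 'b'
  Position 2 ('a'): no match needed
  Position 3 ('b'): matches sub[1] = 'b'
  Position 4 ('b'): no match needed
  Position 5 ('a'): no match needed
All 2 characters matched => is a subsequence

1


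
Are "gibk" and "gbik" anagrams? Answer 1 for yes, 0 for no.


Strings: "gibk", "gbik"
Sorted first:  bgik
Sorted second: bgik
Sorted forms match => anagrams

1


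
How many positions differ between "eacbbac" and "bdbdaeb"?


Comparing "eacbbac" and "bdbdaeb" position by position:
  Position 0: 'e' vs 'b' => DIFFER
  Position 1: 'a' vs 'd' => DIFFER
  Position 2: 'c' vs 'b' => DIFFER
  Position 3: 'b' vs 'd' => DIFFER
  Position 4: 'b' vs 'a' => DIFFER
  Position 5: 'a' vs 'e' => DIFFER
  Position 6: 'c' vs 'b' => DIFFER
Positions that differ: 7

7


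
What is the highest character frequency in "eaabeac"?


Input: eaabeac
Character counts:
  'a': 3
  'b': 1
  'c': 1
  'e': 2
Maximum frequency: 3

3


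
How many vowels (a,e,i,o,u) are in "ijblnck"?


Input: ijblnck
Checking each character:
  'i' at position 0: vowel (running total: 1)
  'j' at position 1: consonant
  'b' at position 2: consonant
  'l' at position 3: consonant
  'n' at position 4: consonant
  'c' at position 5: consonant
  'k' at position 6: consonant
Total vowels: 1

1


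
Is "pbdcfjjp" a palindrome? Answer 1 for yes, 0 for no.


Input: pbdcfjjp
Reversed: pjjfcdbp
  Compare pos 0 ('p') with pos 7 ('p'): match
  Compare pos 1 ('b') with pos 6 ('j'): MISMATCH
  Compare pos 2 ('d') with pos 5 ('j'): MISMATCH
  Compare pos 3 ('c') with pos 4 ('f'): MISMATCH
Result: not a palindrome

0


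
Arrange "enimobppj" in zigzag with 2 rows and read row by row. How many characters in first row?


Zigzag "enimobppj" into 2 rows:
Placing characters:
  'e' => row 0
  'n' => row 1
  'i' => row 0
  'm' => row 1
  'o' => row 0
  'b' => row 1
  'p' => row 0
  'p' => row 1
  'j' => row 0
Rows:
  Row 0: "eiopj"
  Row 1: "nmbp"
First row length: 5

5


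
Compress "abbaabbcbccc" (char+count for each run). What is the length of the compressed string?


Input: abbaabbcbccc
Runs:
  'a' x 1 => "a1"
  'b' x 2 => "b2"
  'a' x 2 => "a2"
  'b' x 2 => "b2"
  'c' x 1 => "c1"
  'b' x 1 => "b1"
  'c' x 3 => "c3"
Compressed: "a1b2a2b2c1b1c3"
Compressed length: 14

14


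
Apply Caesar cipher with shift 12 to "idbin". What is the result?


Caesar cipher: shift "idbin" by 12
  'i' (pos 8) + 12 = pos 20 = 'u'
  'd' (pos 3) + 12 = pos 15 = 'p'
  'b' (pos 1) + 12 = pos 13 = 'n'
  'i' (pos 8) + 12 = pos 20 = 'u'
  'n' (pos 13) + 12 = pos 25 = 'z'
Result: upnuz

upnuz


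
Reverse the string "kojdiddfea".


Input: kojdiddfea
Reading characters right to left:
  Position 9: 'a'
  Position 8: 'e'
  Position 7: 'f'
  Position 6: 'd'
  Position 5: 'd'
  Position 4: 'i'
  Position 3: 'd'
  Position 2: 'j'
  Position 1: 'o'
  Position 0: 'k'
Reversed: aefddidjok

aefddidjok


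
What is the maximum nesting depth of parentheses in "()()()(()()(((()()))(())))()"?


Input: "()()()(()()(((()()))(())))()"
Tracking depth:
  Position 0 '(': depth becomes 1
  Position 1 ')': depth becomes 0
  Position 2 '(': depth becomes 1
  Position 3 ')': depth becomes 0
  Position 4 '(': depth becomes 1
  Position 5 ')': depth becomes 0
  Position 6 '(': depth becomes 1
  Position 7 '(': depth becomes 2
  Position 8 ')': depth becomes 1
  Position 9 '(': depth becomes 2
  Position 10 ')': depth becomes 1
  Position 11 '(': depth becomes 2
  Position 12 '(': depth becomes 3
  Position 13 '(': depth becomes 4
  Position 14 '(': depth becomes 5
  Position 15 ')': depth becomes 4
  Position 16 '(': depth becomes 5
  Position 17 ')': depth becomes 4
  Position 18 ')': depth becomes 3
  Position 19 ')': depth becomes 2
  Position 20 '(': depth becomes 3
  Position 21 '(': depth becomes 4
  Position 22 ')': depth becomes 3
  Position 23 ')': depth becomes 2
  Position 24 ')': depth becomes 1
  Position 25 ')': depth becomes 0
  Position 26 '(': depth becomes 1
  Position 27 ')': depth becomes 0
Maximum depth reached: 5

5


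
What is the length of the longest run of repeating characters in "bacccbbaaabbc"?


Input: "bacccbbaaabbc"
Scanning for longest run:
  Position 1 ('a'): new char, reset run to 1
  Position 2 ('c'): new char, reset run to 1
  Position 3 ('c'): continues run of 'c', length=2
  Position 4 ('c'): continues run of 'c', length=3
  Position 5 ('b'): new char, reset run to 1
  Position 6 ('b'): continues run of 'b', length=2
  Position 7 ('a'): new char, reset run to 1
  Position 8 ('a'): continues run of 'a', length=2
  Position 9 ('a'): continues run of 'a', length=3
  Position 10 ('b'): new char, reset run to 1
  Position 11 ('b'): continues run of 'b', length=2
  Position 12 ('c'): new char, reset run to 1
Longest run: 'c' with length 3

3


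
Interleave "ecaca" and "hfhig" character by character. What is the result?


Interleaving "ecaca" and "hfhig":
  Position 0: 'e' from first, 'h' from second => "eh"
  Position 1: 'c' from first, 'f' from second => "cf"
  Position 2: 'a' from first, 'h' from second => "ah"
  Position 3: 'c' from first, 'i' from second => "ci"
  Position 4: 'a' from first, 'g' from second => "ag"
Result: ehcfahciag

ehcfahciag


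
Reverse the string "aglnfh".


Input: aglnfh
Reading characters right to left:
  Position 5: 'h'
  Position 4: 'f'
  Position 3: 'n'
  Position 2: 'l'
  Position 1: 'g'
  Position 0: 'a'
Reversed: hfnlga

hfnlga


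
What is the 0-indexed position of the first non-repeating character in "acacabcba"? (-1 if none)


Input: acacabcba
Character frequencies:
  'a': 4
  'b': 2
  'c': 3
Scanning left to right for freq == 1:
  Position 0 ('a'): freq=4, skip
  Position 1 ('c'): freq=3, skip
  Position 2 ('a'): freq=4, skip
  Position 3 ('c'): freq=3, skip
  Position 4 ('a'): freq=4, skip
  Position 5 ('b'): freq=2, skip
  Position 6 ('c'): freq=3, skip
  Position 7 ('b'): freq=2, skip
  Position 8 ('a'): freq=4, skip
  No unique character found => answer = -1

-1


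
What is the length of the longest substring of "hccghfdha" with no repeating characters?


Input: "hccghfdha"
Sliding window (track last position of each char):
  Position 0 ('h'): window [0,0] length 1 -- new best
  Position 1 ('c'): window [0,1] length 2 -- new best
  Position 2 ('c'): repeat (last at 1), move window start to 2
  Position 2 ('c'): window [2,2] length 1
  Position 3 ('g'): window [2,3] length 2
  Position 4 ('h'): window [2,4] length 3 -- new best
  Position 5 ('f'): window [2,5] length 4 -- new best
  Position 6 ('d'): window [2,6] length 5 -- new best
  Position 7 ('h'): repeat (last at 4), move window start to 5
  Position 7 ('h'): window [5,7] length 3
  Position 8 ('a'): window [5,8] length 4
Longest substring with no repeats: "cghfd" with length 5

5


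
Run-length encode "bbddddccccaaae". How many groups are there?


Input: bbddddccccaaae
Scanning for consecutive runs:
  Group 1: 'b' x 2 (positions 0-1)
  Group 2: 'd' x 4 (positions 2-5)
  Group 3: 'c' x 4 (positions 6-9)
  Group 4: 'a' x 3 (positions 10-12)
  Group 5: 'e' x 1 (positions 13-13)
Total groups: 5

5


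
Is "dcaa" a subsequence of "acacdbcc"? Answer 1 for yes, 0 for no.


Check if "dcaa" is a subsequence of "acacdbcc"
Greedy scan:
  Position 0 ('a'): no match needed
  Position 1 ('c'): no match needed
  Position 2 ('a'): no match needed
  Position 3 ('c'): no match needed
  Position 4 ('d'): matches sub[0] = 'd'
  Position 5 ('b'): no match needed
  Position 6 ('c'): matches sub[1] = 'c'
  Position 7 ('c'): no match needed
Only matched 2/4 characters => not a subsequence

0


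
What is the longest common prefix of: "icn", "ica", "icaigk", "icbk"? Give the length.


Words: icn, ica, icaigk, icbk
  Position 0: all 'i' => match
  Position 1: all 'c' => match
  Position 2: ('n', 'a', 'a', 'b') => mismatch, stop
LCP = "ic" (length 2)

2
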